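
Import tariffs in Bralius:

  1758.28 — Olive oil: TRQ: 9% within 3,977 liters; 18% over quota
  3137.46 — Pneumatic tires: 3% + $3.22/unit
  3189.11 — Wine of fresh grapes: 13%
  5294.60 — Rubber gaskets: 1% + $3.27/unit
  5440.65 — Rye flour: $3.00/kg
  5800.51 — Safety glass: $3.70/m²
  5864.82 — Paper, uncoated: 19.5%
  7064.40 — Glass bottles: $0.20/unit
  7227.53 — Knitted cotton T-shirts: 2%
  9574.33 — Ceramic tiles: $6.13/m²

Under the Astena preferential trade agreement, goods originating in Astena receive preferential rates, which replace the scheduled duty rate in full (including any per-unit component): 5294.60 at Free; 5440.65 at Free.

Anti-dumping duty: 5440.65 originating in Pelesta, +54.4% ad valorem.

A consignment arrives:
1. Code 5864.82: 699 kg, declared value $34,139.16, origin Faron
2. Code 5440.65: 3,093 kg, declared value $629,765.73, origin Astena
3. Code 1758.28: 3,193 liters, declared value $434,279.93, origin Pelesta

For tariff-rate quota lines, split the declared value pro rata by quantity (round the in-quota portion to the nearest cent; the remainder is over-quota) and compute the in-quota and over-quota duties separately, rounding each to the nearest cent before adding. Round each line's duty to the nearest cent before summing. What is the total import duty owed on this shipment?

Line 1 (5864.82, Faron, 699 kg, $34,139.16):
Base rate for 5864.82 is 19.5%.
Duty = $34,139.16 × 19.5% = $6,657.14.
Line 2 (5440.65, Astena, 3,093 kg, $629,765.73):
Base rate for 5440.65 is $3.00/kg.
Origin Astena qualifies under the Bralius–Astena agreement and 5440.65 is covered: preferential rate Free applies instead.
The additional-duty order on 5440.65 targets Pelesta, not Astena; it does not apply.
Duty = $629,765.73 × 0% = $0.00.
Line 3 (1758.28, Pelesta, 3,193 liters, $434,279.93):
Code 1758.28 is under a tariff-rate quota (threshold 3,977 liters). Quantity 3,193 liters is within the quota, so the in-quota rate 9% applies to the full value.
Duty = $434,279.93 × 9% = $39,085.19.
Total = $6,657.14 + $0.00 + $39,085.19 = $45,742.33.

$45,742.33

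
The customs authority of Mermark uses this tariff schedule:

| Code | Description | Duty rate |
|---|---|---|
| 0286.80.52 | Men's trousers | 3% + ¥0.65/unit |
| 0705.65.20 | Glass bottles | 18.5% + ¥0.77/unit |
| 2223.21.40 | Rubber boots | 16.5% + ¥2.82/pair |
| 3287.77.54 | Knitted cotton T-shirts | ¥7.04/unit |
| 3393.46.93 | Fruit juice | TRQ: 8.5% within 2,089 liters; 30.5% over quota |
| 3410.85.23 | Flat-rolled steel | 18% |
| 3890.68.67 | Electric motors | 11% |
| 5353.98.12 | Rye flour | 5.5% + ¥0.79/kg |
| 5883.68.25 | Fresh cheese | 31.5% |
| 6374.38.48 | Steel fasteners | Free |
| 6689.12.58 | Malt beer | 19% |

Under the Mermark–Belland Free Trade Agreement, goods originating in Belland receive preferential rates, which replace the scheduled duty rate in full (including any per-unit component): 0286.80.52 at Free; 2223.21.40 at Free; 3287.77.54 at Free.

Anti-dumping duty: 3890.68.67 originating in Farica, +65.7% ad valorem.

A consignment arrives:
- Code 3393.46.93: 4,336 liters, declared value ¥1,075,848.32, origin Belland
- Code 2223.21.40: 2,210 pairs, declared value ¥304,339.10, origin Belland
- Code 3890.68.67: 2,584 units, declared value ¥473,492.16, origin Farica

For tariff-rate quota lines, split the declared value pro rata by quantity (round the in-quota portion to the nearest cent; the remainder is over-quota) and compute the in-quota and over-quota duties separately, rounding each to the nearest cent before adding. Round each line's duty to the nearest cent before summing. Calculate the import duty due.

¥577,271.24

Line 1 (3393.46.93, Belland, 4,336 liters, ¥1,075,848.32):
Code 3393.46.93 is under a tariff-rate quota (threshold 2,089 liters). In-quota: 2,089 liters at 8.5%; over-quota: 2,247 liters at 30.5%.
Pro-rata value split: in-quota = ¥1,075,848.32 × 2,089/4,336 = ¥518,322.68; over-quota = ¥1,075,848.32 − ¥518,322.68 = ¥557,525.64.
In-quota duty = ¥518,322.68 × 8.5% = ¥44,057.43. Over-quota duty = ¥557,525.64 × 30.5% = ¥170,045.32.
Line duty = ¥44,057.43 + ¥170,045.32 = ¥214,102.75.
Line 2 (2223.21.40, Belland, 2,210 pairs, ¥304,339.10):
Base rate for 2223.21.40 is 16.5% + ¥2.82/pair.
Origin Belland qualifies under the Mermark–Belland agreement and 2223.21.40 is covered: preferential rate Free applies instead.
Duty = ¥304,339.10 × 0% = ¥0.00.
Line 3 (3890.68.67, Farica, 2,584 units, ¥473,492.16):
Base rate for 3890.68.67 is 11%.
Additional duty on 3890.68.67 from Farica: +65.7%. Applied ad valorem rate: 11% + 65.7% = 76.7%.
Duty = ¥473,492.16 × 76.7% = ¥363,168.49.
Total = ¥214,102.75 + ¥0.00 + ¥363,168.49 = ¥577,271.24.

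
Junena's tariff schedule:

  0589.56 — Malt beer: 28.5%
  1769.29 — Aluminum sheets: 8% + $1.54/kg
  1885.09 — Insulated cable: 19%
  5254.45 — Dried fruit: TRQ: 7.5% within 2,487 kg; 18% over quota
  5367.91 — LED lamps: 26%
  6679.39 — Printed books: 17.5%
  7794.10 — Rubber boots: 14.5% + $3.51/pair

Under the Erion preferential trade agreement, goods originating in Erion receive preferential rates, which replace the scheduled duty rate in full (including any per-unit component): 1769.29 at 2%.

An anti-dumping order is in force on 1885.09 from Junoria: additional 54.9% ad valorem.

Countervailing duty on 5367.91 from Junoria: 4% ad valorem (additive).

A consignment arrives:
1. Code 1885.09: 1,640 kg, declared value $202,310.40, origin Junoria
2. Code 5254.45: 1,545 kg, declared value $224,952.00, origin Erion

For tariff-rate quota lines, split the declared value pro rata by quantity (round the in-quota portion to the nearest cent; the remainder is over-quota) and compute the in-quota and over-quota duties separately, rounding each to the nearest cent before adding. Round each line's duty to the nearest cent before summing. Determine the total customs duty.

$166,378.79

Line 1 (1885.09, Junoria, 1,640 kg, $202,310.40):
Base rate for 1885.09 is 19%.
Additional duty on 1885.09 from Junoria: +54.9%. Applied ad valorem rate: 19% + 54.9% = 73.9%.
Duty = $202,310.40 × 73.9% = $149,507.39.
Line 2 (5254.45, Erion, 1,545 kg, $224,952.00):
Code 5254.45 is under a tariff-rate quota (threshold 2,487 kg). Quantity 1,545 kg is within the quota, so the in-quota rate 7.5% applies to the full value.
Duty = $224,952.00 × 7.5% = $16,871.40.
Total = $149,507.39 + $16,871.40 = $166,378.79.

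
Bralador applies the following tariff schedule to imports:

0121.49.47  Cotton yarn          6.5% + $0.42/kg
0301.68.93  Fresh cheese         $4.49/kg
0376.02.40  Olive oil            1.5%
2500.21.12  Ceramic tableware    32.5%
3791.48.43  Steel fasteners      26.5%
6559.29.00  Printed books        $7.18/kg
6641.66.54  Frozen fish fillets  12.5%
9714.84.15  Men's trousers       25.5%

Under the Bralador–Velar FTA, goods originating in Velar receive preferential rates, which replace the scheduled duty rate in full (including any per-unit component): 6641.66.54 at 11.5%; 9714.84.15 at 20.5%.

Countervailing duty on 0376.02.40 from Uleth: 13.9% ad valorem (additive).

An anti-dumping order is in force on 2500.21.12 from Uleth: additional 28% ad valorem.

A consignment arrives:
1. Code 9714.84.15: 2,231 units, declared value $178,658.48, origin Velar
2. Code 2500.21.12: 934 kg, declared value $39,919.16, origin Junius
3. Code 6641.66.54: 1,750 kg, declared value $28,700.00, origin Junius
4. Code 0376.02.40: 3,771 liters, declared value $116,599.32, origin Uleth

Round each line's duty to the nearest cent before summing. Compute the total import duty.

$71,142.52

Line 1 (9714.84.15, Velar, 2,231 units, $178,658.48):
Base rate for 9714.84.15 is 25.5%.
Origin Velar qualifies under the Bralador–Velar agreement and 9714.84.15 is covered: preferential rate 20.5% applies instead.
Duty = $178,658.48 × 20.5% = $36,624.99.
Line 2 (2500.21.12, Junius, 934 kg, $39,919.16):
Base rate for 2500.21.12 is 32.5%.
The additional-duty order on 2500.21.12 targets Uleth, not Junius; it does not apply.
Duty = $39,919.16 × 32.5% = $12,973.73.
Line 3 (6641.66.54, Junius, 1,750 kg, $28,700.00):
Base rate for 6641.66.54 is 12.5%.
6641.66.54 has an FTA preferential rate, but origin Junius is not Velar; base rate stands.
Duty = $28,700.00 × 12.5% = $3,587.50.
Line 4 (0376.02.40, Uleth, 3,771 liters, $116,599.32):
Base rate for 0376.02.40 is 1.5%.
Additional duty on 0376.02.40 from Uleth: +13.9%. Applied ad valorem rate: 1.5% + 13.9% = 15.4%.
Duty = $116,599.32 × 15.4% = $17,956.30.
Total = $36,624.99 + $12,973.73 + $3,587.50 + $17,956.30 = $71,142.52.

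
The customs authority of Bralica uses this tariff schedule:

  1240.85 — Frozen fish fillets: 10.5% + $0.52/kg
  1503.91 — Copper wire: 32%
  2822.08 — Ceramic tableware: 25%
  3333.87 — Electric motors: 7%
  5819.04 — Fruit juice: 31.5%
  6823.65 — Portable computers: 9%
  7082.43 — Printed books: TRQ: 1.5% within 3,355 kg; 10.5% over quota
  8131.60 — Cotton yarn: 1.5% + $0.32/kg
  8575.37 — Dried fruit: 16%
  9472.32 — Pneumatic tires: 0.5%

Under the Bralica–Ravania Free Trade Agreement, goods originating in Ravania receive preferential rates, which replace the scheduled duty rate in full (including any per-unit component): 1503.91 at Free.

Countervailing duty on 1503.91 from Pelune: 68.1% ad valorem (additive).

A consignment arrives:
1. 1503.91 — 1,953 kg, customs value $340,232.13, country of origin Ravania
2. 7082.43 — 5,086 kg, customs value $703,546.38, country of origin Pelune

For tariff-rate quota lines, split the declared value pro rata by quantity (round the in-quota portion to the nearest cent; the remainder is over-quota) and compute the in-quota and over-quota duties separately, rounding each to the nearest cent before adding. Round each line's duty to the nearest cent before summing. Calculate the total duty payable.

$32,103.63

Line 1 (1503.91, Ravania, 1,953 kg, $340,232.13):
Base rate for 1503.91 is 32%.
Origin Ravania qualifies under the Bralica–Ravania agreement and 1503.91 is covered: preferential rate Free applies instead.
The additional-duty order on 1503.91 targets Pelune, not Ravania; it does not apply.
Duty = $340,232.13 × 0% = $0.00.
Line 2 (7082.43, Pelune, 5,086 kg, $703,546.38):
Code 7082.43 is under a tariff-rate quota (threshold 3,355 kg). In-quota: 3,355 kg at 1.5%; over-quota: 1,731 kg at 10.5%.
Pro-rata value split: in-quota = $703,546.38 × 3,355/5,086 = $464,097.15; over-quota = $703,546.38 − $464,097.15 = $239,449.23.
In-quota duty = $464,097.15 × 1.5% = $6,961.46. Over-quota duty = $239,449.23 × 10.5% = $25,142.17.
Line duty = $6,961.46 + $25,142.17 = $32,103.63.
Total = $0.00 + $32,103.63 = $32,103.63.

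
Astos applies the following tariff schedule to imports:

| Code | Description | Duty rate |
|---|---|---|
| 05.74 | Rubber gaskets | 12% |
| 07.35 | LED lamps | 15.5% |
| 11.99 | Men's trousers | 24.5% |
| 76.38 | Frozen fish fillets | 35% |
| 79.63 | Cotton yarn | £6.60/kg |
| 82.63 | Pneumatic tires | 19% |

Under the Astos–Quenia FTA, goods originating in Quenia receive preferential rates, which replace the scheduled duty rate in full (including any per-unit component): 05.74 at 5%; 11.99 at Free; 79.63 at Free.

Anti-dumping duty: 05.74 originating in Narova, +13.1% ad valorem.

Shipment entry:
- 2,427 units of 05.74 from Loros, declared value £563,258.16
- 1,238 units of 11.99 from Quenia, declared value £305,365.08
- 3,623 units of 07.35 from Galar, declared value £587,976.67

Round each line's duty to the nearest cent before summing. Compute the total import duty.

Line 1 (05.74, Loros, 2,427 units, £563,258.16):
Base rate for 05.74 is 12%.
05.74 has an FTA preferential rate, but origin Loros is not Quenia; base rate stands.
The additional-duty order on 05.74 targets Narova, not Loros; it does not apply.
Duty = £563,258.16 × 12% = £67,590.98.
Line 2 (11.99, Quenia, 1,238 units, £305,365.08):
Base rate for 11.99 is 24.5%.
Origin Quenia qualifies under the Astos–Quenia agreement and 11.99 is covered: preferential rate Free applies instead.
Duty = £305,365.08 × 0% = £0.00.
Line 3 (07.35, Galar, 3,623 units, £587,976.67):
Base rate for 07.35 is 15.5%.
Duty = £587,976.67 × 15.5% = £91,136.38.
Total = £67,590.98 + £0.00 + £91,136.38 = £158,727.36.

£158,727.36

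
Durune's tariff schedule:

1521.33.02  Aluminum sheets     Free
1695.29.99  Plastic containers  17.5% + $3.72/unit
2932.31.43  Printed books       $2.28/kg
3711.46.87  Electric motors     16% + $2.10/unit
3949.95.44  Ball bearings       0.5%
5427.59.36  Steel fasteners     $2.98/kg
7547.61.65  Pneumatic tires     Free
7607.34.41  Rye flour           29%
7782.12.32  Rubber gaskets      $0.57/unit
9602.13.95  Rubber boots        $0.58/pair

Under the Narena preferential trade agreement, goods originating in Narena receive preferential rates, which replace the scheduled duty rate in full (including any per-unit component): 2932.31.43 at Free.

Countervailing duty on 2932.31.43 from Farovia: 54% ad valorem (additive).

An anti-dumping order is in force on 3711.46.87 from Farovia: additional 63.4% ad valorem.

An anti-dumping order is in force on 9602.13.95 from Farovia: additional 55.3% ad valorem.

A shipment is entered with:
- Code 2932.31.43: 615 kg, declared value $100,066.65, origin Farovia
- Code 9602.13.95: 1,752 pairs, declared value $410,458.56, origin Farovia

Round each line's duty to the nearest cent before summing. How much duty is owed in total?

$283,437.93

Line 1 (2932.31.43, Farovia, 615 kg, $100,066.65):
Base rate for 2932.31.43 is $2.28/kg.
2932.31.43 has an FTA preferential rate, but origin Farovia is not Narena; base rate stands.
Additional duty on 2932.31.43 from Farovia: +54% ad valorem. Applied ad valorem rate = 54%.
Duty = $100,066.65 × 54% + 615 × $2.28 = $55,438.19.
Line 2 (9602.13.95, Farovia, 1,752 pairs, $410,458.56):
Base rate for 9602.13.95 is $0.58/pair.
Additional duty on 9602.13.95 from Farovia: +55.3% ad valorem. Applied ad valorem rate = 55.3%.
Duty = $410,458.56 × 55.3% + 1,752 × $0.58 = $227,999.74.
Total = $55,438.19 + $227,999.74 = $283,437.93.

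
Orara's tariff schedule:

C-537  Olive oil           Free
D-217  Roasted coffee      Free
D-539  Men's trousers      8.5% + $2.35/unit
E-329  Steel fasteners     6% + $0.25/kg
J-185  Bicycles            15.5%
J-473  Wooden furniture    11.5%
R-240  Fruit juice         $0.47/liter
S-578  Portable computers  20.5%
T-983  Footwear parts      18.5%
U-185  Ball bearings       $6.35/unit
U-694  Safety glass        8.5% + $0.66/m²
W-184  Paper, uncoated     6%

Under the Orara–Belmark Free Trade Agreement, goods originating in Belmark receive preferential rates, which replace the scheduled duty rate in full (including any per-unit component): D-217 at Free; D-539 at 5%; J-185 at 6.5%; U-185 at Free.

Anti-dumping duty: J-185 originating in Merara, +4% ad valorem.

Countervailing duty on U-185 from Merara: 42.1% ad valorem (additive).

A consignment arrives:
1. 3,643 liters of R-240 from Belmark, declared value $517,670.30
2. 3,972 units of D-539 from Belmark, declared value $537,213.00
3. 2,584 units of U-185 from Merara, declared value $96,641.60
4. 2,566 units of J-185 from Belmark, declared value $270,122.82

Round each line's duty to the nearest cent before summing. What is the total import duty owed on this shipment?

$103,225.35

Line 1 (R-240, Belmark, 3,643 liters, $517,670.30):
Base rate for R-240 is $0.47/liter.
Origin Belmark is the FTA partner but R-240 is not on the preference list; base rate stands.
Duty = 3,643 × $0.47 = $1,712.21.
Line 2 (D-539, Belmark, 3,972 units, $537,213.00):
Base rate for D-539 is 8.5% + $2.35/unit.
Origin Belmark qualifies under the Orara–Belmark agreement and D-539 is covered: preferential rate 5% applies instead.
Duty = $537,213.00 × 5% = $26,860.65.
Line 3 (U-185, Merara, 2,584 units, $96,641.60):
Base rate for U-185 is $6.35/unit.
U-185 has an FTA preferential rate, but origin Merara is not Belmark; base rate stands.
Additional duty on U-185 from Merara: +42.1% ad valorem. Applied ad valorem rate = 42.1%.
Duty = $96,641.60 × 42.1% + 2,584 × $6.35 = $57,094.51.
Line 4 (J-185, Belmark, 2,566 units, $270,122.82):
Base rate for J-185 is 15.5%.
Origin Belmark qualifies under the Orara–Belmark agreement and J-185 is covered: preferential rate 6.5% applies instead.
The additional-duty order on J-185 targets Merara, not Belmark; it does not apply.
Duty = $270,122.82 × 6.5% = $17,557.98.
Total = $1,712.21 + $26,860.65 + $57,094.51 + $17,557.98 = $103,225.35.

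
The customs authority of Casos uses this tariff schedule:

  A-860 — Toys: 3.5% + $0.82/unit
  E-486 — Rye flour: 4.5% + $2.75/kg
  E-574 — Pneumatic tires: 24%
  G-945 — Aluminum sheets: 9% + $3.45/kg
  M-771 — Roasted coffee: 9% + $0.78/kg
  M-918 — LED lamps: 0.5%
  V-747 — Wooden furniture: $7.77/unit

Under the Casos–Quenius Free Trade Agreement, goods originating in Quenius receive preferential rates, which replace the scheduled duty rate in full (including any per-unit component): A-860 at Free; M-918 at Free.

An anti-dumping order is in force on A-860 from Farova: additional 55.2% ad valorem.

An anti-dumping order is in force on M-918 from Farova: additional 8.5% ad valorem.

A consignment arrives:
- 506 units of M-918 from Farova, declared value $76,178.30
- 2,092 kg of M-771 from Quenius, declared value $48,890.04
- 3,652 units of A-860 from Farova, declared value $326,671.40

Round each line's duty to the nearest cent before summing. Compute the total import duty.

Line 1 (M-918, Farova, 506 units, $76,178.30):
Base rate for M-918 is 0.5%.
M-918 has an FTA preferential rate, but origin Farova is not Quenius; base rate stands.
Additional duty on M-918 from Farova: +8.5%. Applied ad valorem rate: 0.5% + 8.5% = 9%.
Duty = $76,178.30 × 9% = $6,856.05.
Line 2 (M-771, Quenius, 2,092 kg, $48,890.04):
Base rate for M-771 is 9% + $0.78/kg.
Origin Quenius is the FTA partner but M-771 is not on the preference list; base rate stands.
Duty = $48,890.04 × 9% + 2,092 × $0.78 = $6,031.86.
Line 3 (A-860, Farova, 3,652 units, $326,671.40):
Base rate for A-860 is 3.5% + $0.82/unit.
A-860 has an FTA preferential rate, but origin Farova is not Quenius; base rate stands.
Additional duty on A-860 from Farova: +55.2%. Applied ad valorem rate: 3.5% + 55.2% = 58.7%.
Duty = $326,671.40 × 58.7% + 3,652 × $0.82 = $194,750.75.
Total = $6,856.05 + $6,031.86 + $194,750.75 = $207,638.66.

$207,638.66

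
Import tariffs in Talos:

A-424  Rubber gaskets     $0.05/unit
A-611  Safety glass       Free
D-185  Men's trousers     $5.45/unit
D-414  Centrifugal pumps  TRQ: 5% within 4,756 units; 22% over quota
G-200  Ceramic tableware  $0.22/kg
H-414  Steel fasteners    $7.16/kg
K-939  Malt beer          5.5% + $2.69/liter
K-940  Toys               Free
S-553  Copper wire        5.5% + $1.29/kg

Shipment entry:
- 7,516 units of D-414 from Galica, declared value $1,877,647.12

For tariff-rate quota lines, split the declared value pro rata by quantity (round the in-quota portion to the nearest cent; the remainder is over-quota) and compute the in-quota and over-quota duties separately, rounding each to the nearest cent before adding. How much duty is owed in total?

Line 1 (D-414, Galica, 7,516 units, $1,877,647.12):
Code D-414 is under a tariff-rate quota (threshold 4,756 units). In-quota: 4,756 units at 5%; over-quota: 2,760 units at 22%.
Pro-rata value split: in-quota = $1,877,647.12 × 4,756/7,516 = $1,188,143.92; over-quota = $1,877,647.12 − $1,188,143.92 = $689,503.20.
In-quota duty = $1,188,143.92 × 5% = $59,407.20. Over-quota duty = $689,503.20 × 22% = $151,690.70.
Line duty = $59,407.20 + $151,690.70 = $211,097.90.

$211,097.90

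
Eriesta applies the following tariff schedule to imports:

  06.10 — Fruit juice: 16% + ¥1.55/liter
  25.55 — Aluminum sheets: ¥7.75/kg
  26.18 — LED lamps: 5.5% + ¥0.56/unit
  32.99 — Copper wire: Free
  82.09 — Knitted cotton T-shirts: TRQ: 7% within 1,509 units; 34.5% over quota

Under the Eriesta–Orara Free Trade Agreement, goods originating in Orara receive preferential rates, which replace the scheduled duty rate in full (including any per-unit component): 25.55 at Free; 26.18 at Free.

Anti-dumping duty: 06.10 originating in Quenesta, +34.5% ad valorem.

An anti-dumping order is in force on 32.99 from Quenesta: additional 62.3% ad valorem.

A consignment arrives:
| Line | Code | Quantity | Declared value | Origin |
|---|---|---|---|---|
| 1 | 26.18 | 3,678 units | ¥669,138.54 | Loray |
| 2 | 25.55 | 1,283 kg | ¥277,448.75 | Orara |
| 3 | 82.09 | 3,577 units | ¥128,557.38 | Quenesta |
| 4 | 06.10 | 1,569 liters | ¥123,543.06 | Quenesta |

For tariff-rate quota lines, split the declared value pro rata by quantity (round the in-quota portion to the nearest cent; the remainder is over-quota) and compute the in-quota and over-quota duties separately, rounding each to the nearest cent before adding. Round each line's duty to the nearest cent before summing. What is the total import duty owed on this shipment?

¥133,121.59

Line 1 (26.18, Loray, 3,678 units, ¥669,138.54):
Base rate for 26.18 is 5.5% + ¥0.56/unit.
26.18 has an FTA preferential rate, but origin Loray is not Orara; base rate stands.
Duty = ¥669,138.54 × 5.5% + 3,678 × ¥0.56 = ¥38,862.30.
Line 2 (25.55, Orara, 1,283 kg, ¥277,448.75):
Base rate for 25.55 is ¥7.75/kg.
Origin Orara qualifies under the Eriesta–Orara agreement and 25.55 is covered: preferential rate Free applies instead.
Duty = ¥277,448.75 × 0% = ¥0.00.
Line 3 (82.09, Quenesta, 3,577 units, ¥128,557.38):
Code 82.09 is under a tariff-rate quota (threshold 1,509 units). In-quota: 1,509 units at 7%; over-quota: 2,068 units at 34.5%.
Pro-rata value split: in-quota = ¥128,557.38 × 1,509/3,577 = ¥54,233.46; over-quota = ¥128,557.38 − ¥54,233.46 = ¥74,323.92.
In-quota duty = ¥54,233.46 × 7% = ¥3,796.34. Over-quota duty = ¥74,323.92 × 34.5% = ¥25,641.75.
Line duty = ¥3,796.34 + ¥25,641.75 = ¥29,438.09.
Line 4 (06.10, Quenesta, 1,569 liters, ¥123,543.06):
Base rate for 06.10 is 16% + ¥1.55/liter.
Additional duty on 06.10 from Quenesta: +34.5%. Applied ad valorem rate: 16% + 34.5% = 50.5%.
Duty = ¥123,543.06 × 50.5% + 1,569 × ¥1.55 = ¥64,821.20.
Total = ¥38,862.30 + ¥0.00 + ¥29,438.09 + ¥64,821.20 = ¥133,121.59.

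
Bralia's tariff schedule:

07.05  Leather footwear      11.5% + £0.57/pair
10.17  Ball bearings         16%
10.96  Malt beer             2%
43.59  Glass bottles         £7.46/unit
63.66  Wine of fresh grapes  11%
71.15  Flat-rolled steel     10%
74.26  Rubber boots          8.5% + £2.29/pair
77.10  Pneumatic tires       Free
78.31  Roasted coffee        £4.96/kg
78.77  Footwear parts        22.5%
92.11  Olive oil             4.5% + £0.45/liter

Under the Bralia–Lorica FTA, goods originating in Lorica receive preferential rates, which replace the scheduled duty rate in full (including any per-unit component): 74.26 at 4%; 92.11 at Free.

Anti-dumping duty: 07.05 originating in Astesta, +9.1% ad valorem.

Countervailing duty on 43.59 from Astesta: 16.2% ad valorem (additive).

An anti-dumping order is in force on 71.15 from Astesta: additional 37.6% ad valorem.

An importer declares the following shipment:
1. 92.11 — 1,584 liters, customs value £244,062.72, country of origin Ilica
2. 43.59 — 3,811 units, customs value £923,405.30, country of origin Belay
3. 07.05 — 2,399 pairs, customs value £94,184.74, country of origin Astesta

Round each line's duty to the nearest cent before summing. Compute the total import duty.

Line 1 (92.11, Ilica, 1,584 liters, £244,062.72):
Base rate for 92.11 is 4.5% + £0.45/liter.
92.11 has an FTA preferential rate, but origin Ilica is not Lorica; base rate stands.
Duty = £244,062.72 × 4.5% + 1,584 × £0.45 = £11,695.62.
Line 2 (43.59, Belay, 3,811 units, £923,405.30):
Base rate for 43.59 is £7.46/unit.
The additional-duty order on 43.59 targets Astesta, not Belay; it does not apply.
Duty = 3,811 × £7.46 = £28,430.06.
Line 3 (07.05, Astesta, 2,399 pairs, £94,184.74):
Base rate for 07.05 is 11.5% + £0.57/pair.
Additional duty on 07.05 from Astesta: +9.1%. Applied ad valorem rate: 11.5% + 9.1% = 20.6%.
Duty = £94,184.74 × 20.6% + 2,399 × £0.57 = £20,769.49.
Total = £11,695.62 + £28,430.06 + £20,769.49 = £60,895.17.

£60,895.17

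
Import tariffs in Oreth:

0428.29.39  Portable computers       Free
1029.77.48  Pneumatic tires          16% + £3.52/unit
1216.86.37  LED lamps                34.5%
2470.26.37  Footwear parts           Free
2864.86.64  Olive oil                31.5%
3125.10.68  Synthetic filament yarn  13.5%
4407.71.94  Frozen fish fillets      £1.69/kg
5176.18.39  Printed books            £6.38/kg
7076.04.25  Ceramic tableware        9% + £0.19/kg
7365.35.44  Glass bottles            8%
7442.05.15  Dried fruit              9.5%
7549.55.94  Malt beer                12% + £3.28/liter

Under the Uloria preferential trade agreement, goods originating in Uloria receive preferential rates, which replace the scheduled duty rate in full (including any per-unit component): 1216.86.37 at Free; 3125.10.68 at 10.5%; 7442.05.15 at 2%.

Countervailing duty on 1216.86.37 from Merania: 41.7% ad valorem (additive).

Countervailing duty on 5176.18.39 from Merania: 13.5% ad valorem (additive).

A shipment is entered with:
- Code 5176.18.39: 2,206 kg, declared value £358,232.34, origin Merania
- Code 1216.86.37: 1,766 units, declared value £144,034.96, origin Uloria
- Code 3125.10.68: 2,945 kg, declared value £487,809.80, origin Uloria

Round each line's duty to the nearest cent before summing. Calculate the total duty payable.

Line 1 (5176.18.39, Merania, 2,206 kg, £358,232.34):
Base rate for 5176.18.39 is £6.38/kg.
Additional duty on 5176.18.39 from Merania: +13.5% ad valorem. Applied ad valorem rate = 13.5%.
Duty = £358,232.34 × 13.5% + 2,206 × £6.38 = £62,435.65.
Line 2 (1216.86.37, Uloria, 1,766 units, £144,034.96):
Base rate for 1216.86.37 is 34.5%.
Origin Uloria qualifies under the Oreth–Uloria agreement and 1216.86.37 is covered: preferential rate Free applies instead.
The additional-duty order on 1216.86.37 targets Merania, not Uloria; it does not apply.
Duty = £144,034.96 × 0% = £0.00.
Line 3 (3125.10.68, Uloria, 2,945 kg, £487,809.80):
Base rate for 3125.10.68 is 13.5%.
Origin Uloria qualifies under the Oreth–Uloria agreement and 3125.10.68 is covered: preferential rate 10.5% applies instead.
Duty = £487,809.80 × 10.5% = £51,220.03.
Total = £62,435.65 + £0.00 + £51,220.03 = £113,655.68.

£113,655.68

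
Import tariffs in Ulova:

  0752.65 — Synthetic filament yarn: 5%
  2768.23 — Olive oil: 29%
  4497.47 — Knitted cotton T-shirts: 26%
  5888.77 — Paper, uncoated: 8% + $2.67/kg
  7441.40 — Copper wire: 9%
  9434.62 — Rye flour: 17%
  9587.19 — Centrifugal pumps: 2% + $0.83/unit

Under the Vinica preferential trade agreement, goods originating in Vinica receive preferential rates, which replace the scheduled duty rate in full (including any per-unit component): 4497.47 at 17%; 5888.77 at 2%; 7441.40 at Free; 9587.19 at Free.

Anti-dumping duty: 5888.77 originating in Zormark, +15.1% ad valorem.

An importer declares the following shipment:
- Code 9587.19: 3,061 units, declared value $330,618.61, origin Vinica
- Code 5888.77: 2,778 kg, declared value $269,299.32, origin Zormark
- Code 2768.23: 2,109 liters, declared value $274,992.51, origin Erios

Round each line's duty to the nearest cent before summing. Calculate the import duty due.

Line 1 (9587.19, Vinica, 3,061 units, $330,618.61):
Base rate for 9587.19 is 2% + $0.83/unit.
Origin Vinica qualifies under the Ulova–Vinica agreement and 9587.19 is covered: preferential rate Free applies instead.
Duty = $330,618.61 × 0% = $0.00.
Line 2 (5888.77, Zormark, 2,778 kg, $269,299.32):
Base rate for 5888.77 is 8% + $2.67/kg.
5888.77 has an FTA preferential rate, but origin Zormark is not Vinica; base rate stands.
Additional duty on 5888.77 from Zormark: +15.1%. Applied ad valorem rate: 8% + 15.1% = 23.1%.
Duty = $269,299.32 × 23.1% + 2,778 × $2.67 = $69,625.40.
Line 3 (2768.23, Erios, 2,109 liters, $274,992.51):
Base rate for 2768.23 is 29%.
Duty = $274,992.51 × 29% = $79,747.83.
Total = $0.00 + $69,625.40 + $79,747.83 = $149,373.23.

$149,373.23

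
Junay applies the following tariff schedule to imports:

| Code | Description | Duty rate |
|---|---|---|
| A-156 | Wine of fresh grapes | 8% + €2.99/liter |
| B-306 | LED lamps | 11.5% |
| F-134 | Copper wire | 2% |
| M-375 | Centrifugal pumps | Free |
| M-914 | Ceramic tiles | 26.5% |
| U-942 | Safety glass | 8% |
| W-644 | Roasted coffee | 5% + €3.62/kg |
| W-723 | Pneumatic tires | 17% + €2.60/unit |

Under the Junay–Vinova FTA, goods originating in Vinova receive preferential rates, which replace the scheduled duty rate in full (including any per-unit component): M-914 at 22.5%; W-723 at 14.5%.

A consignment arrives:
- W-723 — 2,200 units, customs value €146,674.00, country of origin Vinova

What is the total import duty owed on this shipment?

€21,267.73

Line 1 (W-723, Vinova, 2,200 units, €146,674.00):
Base rate for W-723 is 17% + €2.60/unit.
Origin Vinova qualifies under the Junay–Vinova agreement and W-723 is covered: preferential rate 14.5% applies instead.
Duty = €146,674.00 × 14.5% = €21,267.73.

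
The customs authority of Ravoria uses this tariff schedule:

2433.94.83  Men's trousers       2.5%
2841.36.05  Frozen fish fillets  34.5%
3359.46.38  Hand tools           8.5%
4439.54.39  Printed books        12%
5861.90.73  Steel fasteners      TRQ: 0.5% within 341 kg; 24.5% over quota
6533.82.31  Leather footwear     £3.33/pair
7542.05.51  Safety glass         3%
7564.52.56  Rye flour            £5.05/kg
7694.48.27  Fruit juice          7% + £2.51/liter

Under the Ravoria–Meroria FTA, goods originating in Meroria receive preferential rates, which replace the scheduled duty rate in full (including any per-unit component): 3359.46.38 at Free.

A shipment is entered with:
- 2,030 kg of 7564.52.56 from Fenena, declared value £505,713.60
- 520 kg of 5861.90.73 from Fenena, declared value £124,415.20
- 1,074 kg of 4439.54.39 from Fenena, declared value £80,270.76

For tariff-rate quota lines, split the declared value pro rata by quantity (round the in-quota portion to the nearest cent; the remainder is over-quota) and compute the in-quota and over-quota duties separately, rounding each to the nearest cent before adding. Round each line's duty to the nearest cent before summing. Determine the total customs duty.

Line 1 (7564.52.56, Fenena, 2,030 kg, £505,713.60):
Base rate for 7564.52.56 is £5.05/kg.
Duty = 2,030 × £5.05 = £10,251.50.
Line 2 (5861.90.73, Fenena, 520 kg, £124,415.20):
Code 5861.90.73 is under a tariff-rate quota (threshold 341 kg). In-quota: 341 kg at 0.5%; over-quota: 179 kg at 24.5%.
Pro-rata value split: in-quota = £124,415.20 × 341/520 = £81,587.66; over-quota = £124,415.20 − £81,587.66 = £42,827.54.
In-quota duty = £81,587.66 × 0.5% = £407.94. Over-quota duty = £42,827.54 × 24.5% = £10,492.75.
Line duty = £407.94 + £10,492.75 = £10,900.69.
Line 3 (4439.54.39, Fenena, 1,074 kg, £80,270.76):
Base rate for 4439.54.39 is 12%.
Duty = £80,270.76 × 12% = £9,632.49.
Total = £10,251.50 + £10,900.69 + £9,632.49 = £30,784.68.

£30,784.68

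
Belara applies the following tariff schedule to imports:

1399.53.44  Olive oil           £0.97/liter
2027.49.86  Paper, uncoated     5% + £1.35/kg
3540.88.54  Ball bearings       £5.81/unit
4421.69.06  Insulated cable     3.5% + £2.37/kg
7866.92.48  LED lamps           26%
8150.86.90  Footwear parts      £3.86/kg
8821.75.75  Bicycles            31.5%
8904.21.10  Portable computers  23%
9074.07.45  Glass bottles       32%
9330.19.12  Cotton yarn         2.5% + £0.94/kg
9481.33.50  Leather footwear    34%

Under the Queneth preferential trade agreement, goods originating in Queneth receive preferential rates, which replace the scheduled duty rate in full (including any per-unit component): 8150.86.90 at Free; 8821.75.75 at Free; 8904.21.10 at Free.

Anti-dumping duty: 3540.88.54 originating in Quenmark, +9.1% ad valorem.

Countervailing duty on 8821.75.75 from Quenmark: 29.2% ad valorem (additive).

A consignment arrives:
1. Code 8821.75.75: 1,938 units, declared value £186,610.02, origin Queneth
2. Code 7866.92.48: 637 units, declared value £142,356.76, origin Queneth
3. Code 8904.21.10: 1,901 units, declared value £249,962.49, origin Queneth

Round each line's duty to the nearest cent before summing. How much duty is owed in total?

Line 1 (8821.75.75, Queneth, 1,938 units, £186,610.02):
Base rate for 8821.75.75 is 31.5%.
Origin Queneth qualifies under the Belara–Queneth agreement and 8821.75.75 is covered: preferential rate Free applies instead.
The additional-duty order on 8821.75.75 targets Quenmark, not Queneth; it does not apply.
Duty = £186,610.02 × 0% = £0.00.
Line 2 (7866.92.48, Queneth, 637 units, £142,356.76):
Base rate for 7866.92.48 is 26%.
Origin Queneth is the FTA partner but 7866.92.48 is not on the preference list; base rate stands.
Duty = £142,356.76 × 26% = £37,012.76.
Line 3 (8904.21.10, Queneth, 1,901 units, £249,962.49):
Base rate for 8904.21.10 is 23%.
Origin Queneth qualifies under the Belara–Queneth agreement and 8904.21.10 is covered: preferential rate Free applies instead.
Duty = £249,962.49 × 0% = £0.00.
Total = £0.00 + £37,012.76 + £0.00 = £37,012.76.

£37,012.76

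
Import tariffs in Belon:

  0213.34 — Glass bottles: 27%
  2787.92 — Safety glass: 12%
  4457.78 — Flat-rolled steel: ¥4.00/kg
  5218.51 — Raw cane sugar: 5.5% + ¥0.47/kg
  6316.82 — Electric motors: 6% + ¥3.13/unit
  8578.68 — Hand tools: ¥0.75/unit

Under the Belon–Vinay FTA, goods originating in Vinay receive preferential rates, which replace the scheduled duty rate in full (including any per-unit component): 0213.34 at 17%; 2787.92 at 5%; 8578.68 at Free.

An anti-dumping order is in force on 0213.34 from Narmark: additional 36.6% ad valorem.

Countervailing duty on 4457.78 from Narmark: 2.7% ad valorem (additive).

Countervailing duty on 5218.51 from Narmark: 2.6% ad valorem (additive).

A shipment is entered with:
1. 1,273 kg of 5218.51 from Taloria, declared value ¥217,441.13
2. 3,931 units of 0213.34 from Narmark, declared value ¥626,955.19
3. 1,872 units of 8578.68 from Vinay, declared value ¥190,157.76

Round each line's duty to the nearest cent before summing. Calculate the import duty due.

¥411,301.07

Line 1 (5218.51, Taloria, 1,273 kg, ¥217,441.13):
Base rate for 5218.51 is 5.5% + ¥0.47/kg.
The additional-duty order on 5218.51 targets Narmark, not Taloria; it does not apply.
Duty = ¥217,441.13 × 5.5% + 1,273 × ¥0.47 = ¥12,557.57.
Line 2 (0213.34, Narmark, 3,931 units, ¥626,955.19):
Base rate for 0213.34 is 27%.
0213.34 has an FTA preferential rate, but origin Narmark is not Vinay; base rate stands.
Additional duty on 0213.34 from Narmark: +36.6%. Applied ad valorem rate: 27% + 36.6% = 63.6%.
Duty = ¥626,955.19 × 63.6% = ¥398,743.50.
Line 3 (8578.68, Vinay, 1,872 units, ¥190,157.76):
Base rate for 8578.68 is ¥0.75/unit.
Origin Vinay qualifies under the Belon–Vinay agreement and 8578.68 is covered: preferential rate Free applies instead.
Duty = ¥190,157.76 × 0% = ¥0.00.
Total = ¥12,557.57 + ¥398,743.50 + ¥0.00 = ¥411,301.07.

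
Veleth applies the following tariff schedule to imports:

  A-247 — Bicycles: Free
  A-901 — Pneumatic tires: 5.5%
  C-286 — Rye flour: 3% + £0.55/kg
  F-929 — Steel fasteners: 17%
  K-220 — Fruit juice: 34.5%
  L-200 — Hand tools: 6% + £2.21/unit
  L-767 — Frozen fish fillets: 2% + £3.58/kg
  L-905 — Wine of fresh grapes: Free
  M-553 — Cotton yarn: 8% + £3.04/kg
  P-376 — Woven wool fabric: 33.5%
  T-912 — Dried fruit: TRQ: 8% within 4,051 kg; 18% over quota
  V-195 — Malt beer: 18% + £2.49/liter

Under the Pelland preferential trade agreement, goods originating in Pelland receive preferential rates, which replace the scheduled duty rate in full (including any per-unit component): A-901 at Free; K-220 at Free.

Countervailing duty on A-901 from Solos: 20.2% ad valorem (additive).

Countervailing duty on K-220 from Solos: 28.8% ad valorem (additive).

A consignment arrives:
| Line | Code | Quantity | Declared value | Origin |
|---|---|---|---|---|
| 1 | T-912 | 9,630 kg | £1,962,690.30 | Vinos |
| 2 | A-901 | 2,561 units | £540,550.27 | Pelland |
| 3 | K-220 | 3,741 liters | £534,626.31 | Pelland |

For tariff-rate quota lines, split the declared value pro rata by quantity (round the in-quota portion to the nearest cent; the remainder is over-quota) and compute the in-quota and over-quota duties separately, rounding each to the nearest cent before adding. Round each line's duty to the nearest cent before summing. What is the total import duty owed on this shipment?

Line 1 (T-912, Vinos, 9,630 kg, £1,962,690.30):
Code T-912 is under a tariff-rate quota (threshold 4,051 kg). In-quota: 4,051 kg at 8%; over-quota: 5,579 kg at 18%.
Pro-rata value split: in-quota = £1,962,690.30 × 4,051/9,630 = £825,634.31; over-quota = £1,962,690.30 − £825,634.31 = £1,137,055.99.
In-quota duty = £825,634.31 × 8% = £66,050.74. Over-quota duty = £1,137,055.99 × 18% = £204,670.08.
Line duty = £66,050.74 + £204,670.08 = £270,720.82.
Line 2 (A-901, Pelland, 2,561 units, £540,550.27):
Base rate for A-901 is 5.5%.
Origin Pelland qualifies under the Veleth–Pelland agreement and A-901 is covered: preferential rate Free applies instead.
The additional-duty order on A-901 targets Solos, not Pelland; it does not apply.
Duty = £540,550.27 × 0% = £0.00.
Line 3 (K-220, Pelland, 3,741 liters, £534,626.31):
Base rate for K-220 is 34.5%.
Origin Pelland qualifies under the Veleth–Pelland agreement and K-220 is covered: preferential rate Free applies instead.
The additional-duty order on K-220 targets Solos, not Pelland; it does not apply.
Duty = £534,626.31 × 0% = £0.00.
Total = £270,720.82 + £0.00 + £0.00 = £270,720.82.

£270,720.82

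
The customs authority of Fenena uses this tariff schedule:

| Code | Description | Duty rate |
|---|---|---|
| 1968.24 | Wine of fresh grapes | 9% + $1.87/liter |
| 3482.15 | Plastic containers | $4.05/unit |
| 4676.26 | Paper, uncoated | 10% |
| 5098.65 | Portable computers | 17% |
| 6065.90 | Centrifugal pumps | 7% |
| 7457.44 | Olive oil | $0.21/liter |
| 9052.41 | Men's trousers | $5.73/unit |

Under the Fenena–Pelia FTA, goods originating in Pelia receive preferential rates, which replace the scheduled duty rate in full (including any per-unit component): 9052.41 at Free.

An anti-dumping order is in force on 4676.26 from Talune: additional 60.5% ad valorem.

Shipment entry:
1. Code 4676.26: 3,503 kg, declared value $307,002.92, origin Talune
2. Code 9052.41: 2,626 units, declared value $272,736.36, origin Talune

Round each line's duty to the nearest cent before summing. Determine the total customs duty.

Line 1 (4676.26, Talune, 3,503 kg, $307,002.92):
Base rate for 4676.26 is 10%.
Additional duty on 4676.26 from Talune: +60.5%. Applied ad valorem rate: 10% + 60.5% = 70.5%.
Duty = $307,002.92 × 70.5% = $216,437.06.
Line 2 (9052.41, Talune, 2,626 units, $272,736.36):
Base rate for 9052.41 is $5.73/unit.
9052.41 has an FTA preferential rate, but origin Talune is not Pelia; base rate stands.
Duty = 2,626 × $5.73 = $15,046.98.
Total = $216,437.06 + $15,046.98 = $231,484.04.

$231,484.04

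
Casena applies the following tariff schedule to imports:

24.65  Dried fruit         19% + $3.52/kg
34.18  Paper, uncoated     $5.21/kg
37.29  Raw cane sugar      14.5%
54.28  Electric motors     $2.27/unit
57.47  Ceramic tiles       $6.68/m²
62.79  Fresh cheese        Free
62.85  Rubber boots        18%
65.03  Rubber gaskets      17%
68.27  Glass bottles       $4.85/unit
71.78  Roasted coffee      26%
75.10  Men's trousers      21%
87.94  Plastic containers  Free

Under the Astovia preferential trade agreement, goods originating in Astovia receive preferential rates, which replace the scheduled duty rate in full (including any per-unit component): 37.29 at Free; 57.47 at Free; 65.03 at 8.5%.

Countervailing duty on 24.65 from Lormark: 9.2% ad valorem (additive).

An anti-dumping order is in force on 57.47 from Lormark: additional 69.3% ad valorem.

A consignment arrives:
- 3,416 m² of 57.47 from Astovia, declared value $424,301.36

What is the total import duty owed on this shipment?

$0.00

Line 1 (57.47, Astovia, 3,416 m², $424,301.36):
Base rate for 57.47 is $6.68/m².
Origin Astovia qualifies under the Casena–Astovia agreement and 57.47 is covered: preferential rate Free applies instead.
The additional-duty order on 57.47 targets Lormark, not Astovia; it does not apply.
Duty = $424,301.36 × 0% = $0.00.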